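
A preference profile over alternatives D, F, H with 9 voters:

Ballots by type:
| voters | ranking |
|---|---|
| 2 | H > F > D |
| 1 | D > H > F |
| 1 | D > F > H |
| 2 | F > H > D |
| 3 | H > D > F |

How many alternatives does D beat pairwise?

1

D against each rival (9 voters):
D vs F: D, 5–4.
D vs H: H wins 7–2.
D beats F; loses to H — 1 pairwise win.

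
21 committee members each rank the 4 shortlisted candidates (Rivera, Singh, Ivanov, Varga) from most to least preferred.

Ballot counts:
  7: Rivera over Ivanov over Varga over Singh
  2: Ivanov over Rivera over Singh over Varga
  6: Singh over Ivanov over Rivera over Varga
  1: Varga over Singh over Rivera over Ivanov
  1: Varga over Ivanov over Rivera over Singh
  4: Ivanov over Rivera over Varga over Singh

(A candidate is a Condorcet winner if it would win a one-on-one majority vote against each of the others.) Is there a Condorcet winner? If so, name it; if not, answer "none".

Head-to-head results (21 committee members):
Rivera vs Singh: Rivera, 14–7.
Rivera–Ivanov: Ivanov 13–8.
Rivera vs Varga: Rivera wins 19–2.
Singh vs Ivanov: Ivanov wins 14–7.
Singh–Varga: Varga 13–8.
Ivanov vs Varga: Ivanov wins 19–2.
Only Ivanov has no losses; Ivanov is the Condorcet winner.

Ivanov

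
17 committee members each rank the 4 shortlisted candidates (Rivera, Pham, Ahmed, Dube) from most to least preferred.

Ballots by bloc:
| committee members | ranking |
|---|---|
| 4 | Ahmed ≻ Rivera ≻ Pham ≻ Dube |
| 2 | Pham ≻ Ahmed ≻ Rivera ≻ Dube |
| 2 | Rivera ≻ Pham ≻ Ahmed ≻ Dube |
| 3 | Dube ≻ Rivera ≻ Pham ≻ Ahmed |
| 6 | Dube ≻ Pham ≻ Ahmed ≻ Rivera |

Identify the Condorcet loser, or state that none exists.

none

Head-to-head results (17 committee members):
Rivera vs Pham: Rivera, 9–8.
Rivera–Ahmed: Ahmed 12–5.
Rivera vs Dube: 8 to 9, Dube.
Pham vs Ahmed: Pham is ranked higher on 2+2+3+6 = 13 ballots, Ahmed on 4. Pham wins 13–4.
Pham vs Dube: Dube, 9–8.
Ahmed vs Dube: Ahmed preferred on 4+2+2 = 8 ballots; Dube wins 9–8.
No candidate is winless: Rivera beats Pham; Pham beats Ahmed; Ahmed beats Rivera; Dube beats Rivera. There is no Condorcet loser.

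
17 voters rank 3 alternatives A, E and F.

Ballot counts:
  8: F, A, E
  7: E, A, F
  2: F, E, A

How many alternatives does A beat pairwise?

0

A against each rival (17 voters):
A vs E: A preferred on 8 ballots; E wins 9–8.
A vs F: 7 for A, 10 for F — F by 10–7.
A beats no one; loses to E, F — 0 pairwise wins.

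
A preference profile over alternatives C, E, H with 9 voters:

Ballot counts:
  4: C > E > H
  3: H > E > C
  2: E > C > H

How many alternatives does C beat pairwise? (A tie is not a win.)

1

C against each rival (9 voters):
C–E: E 5–4.
C vs H: C wins 6–3.
C beats H; loses to E — 1 pairwise win.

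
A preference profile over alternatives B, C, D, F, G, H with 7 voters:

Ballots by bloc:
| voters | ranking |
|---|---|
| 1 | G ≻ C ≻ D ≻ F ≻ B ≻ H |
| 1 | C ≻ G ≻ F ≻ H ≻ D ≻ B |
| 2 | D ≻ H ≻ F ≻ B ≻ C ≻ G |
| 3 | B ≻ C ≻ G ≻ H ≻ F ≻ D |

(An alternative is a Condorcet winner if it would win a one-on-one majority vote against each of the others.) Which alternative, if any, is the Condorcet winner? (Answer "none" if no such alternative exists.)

Check each pair by majority over 7 ballots:
B vs C: 5 to 2, B.
B vs D: 3 for B, 4 for D — D by 4–3.
B vs F: B preferred on 3 ballots; F wins 4–3.
B vs G: 2+3 = 5 for B, 2 for G — B by 5–2.
B vs H: 1+3 = 4 for B, 3 for H — B by 4–3.
C vs D: C is ranked higher on 1+1+3 = 5 ballots, D on 2. C wins 5–2.
C vs F: 1+1+3 = 5 for C, 2 for F — C by 5–2.
C vs G: C is ranked higher on 1+2+3 = 6 ballots, G on 1. C wins 6–1.
C vs H: 5 to 2, C.
D vs F: D preferred on 1+2 = 3 ballots; F wins 4–3.
D vs G: D is ranked higher on 2 ballots, G on 5. G wins 5–2.
D vs H: D is ranked higher on 1+2 = 3 ballots, H on 4. H wins 4–3.
F vs G: F preferred on 2 ballots; G wins 5–2.
F vs H: 1+1 = 2 for F, 5 for H — H by 5–2.
G vs H: G preferred on 1+1+3 = 5 ballots; G wins 5–2.
Each alternative drops at least one matchup (B loses to D; C loses to B; D loses to C; F loses to C; G loses to B; H loses to B); the cycle B beats C beats D beats B rules out a Condorcet winner.

none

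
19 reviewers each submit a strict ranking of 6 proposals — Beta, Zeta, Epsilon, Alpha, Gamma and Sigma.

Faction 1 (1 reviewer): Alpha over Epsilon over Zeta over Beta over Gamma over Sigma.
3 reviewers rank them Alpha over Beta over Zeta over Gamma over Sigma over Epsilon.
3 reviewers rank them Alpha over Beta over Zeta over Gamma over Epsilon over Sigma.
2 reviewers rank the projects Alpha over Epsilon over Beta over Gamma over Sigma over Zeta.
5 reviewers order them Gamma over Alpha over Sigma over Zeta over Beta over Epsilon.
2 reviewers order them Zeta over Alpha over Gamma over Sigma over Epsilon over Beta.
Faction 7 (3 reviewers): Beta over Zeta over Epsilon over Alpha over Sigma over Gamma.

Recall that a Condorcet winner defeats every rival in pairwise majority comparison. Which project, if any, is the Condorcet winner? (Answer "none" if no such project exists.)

Head-to-head results (19 reviewers):
Beta–Zeta: Beta 11–8.
Beta vs Epsilon: Beta, 14–5.
Beta–Alpha: Alpha 16–3.
Beta vs Gamma: Beta wins 12–7.
Beta vs Sigma: Beta, 12–7.
Zeta–Epsilon: Zeta 16–3.
Zeta vs Alpha: Alpha, 14–5.
Zeta vs Gamma: Zeta wins 12–7.
Zeta vs Sigma: Zeta wins 12–7.
Epsilon vs Alpha: Alpha, 16–3.
Epsilon vs Gamma: Gamma wins 13–6.
Epsilon vs Sigma: Sigma wins 10–9.
Alpha–Gamma: Alpha 14–5.
Alpha vs Sigma: Alpha wins 19–0.
Gamma vs Sigma: Gamma, 16–3.
Alpha wins every pairwise contest, so Alpha is the Condorcet winner.

Alpha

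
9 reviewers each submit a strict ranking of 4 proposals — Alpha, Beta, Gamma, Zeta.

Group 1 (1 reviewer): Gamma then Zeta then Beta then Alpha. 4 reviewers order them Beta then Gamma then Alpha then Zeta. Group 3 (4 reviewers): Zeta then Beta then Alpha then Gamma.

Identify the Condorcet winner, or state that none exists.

Pairwise majorities:
Alpha vs Beta: Beta, 9–0.
Alpha–Gamma: Gamma 5–4.
Alpha–Zeta: Zeta 5–4.
Beta vs Gamma: Beta wins 8–1.
Beta vs Zeta: Zeta, 5–4.
Gamma vs Zeta: Gamma wins 5–4.
No project is unbeaten: Alpha loses to Beta; Beta loses to Zeta; Gamma loses to Beta; Zeta loses to Gamma. In particular Beta → Gamma → Zeta → Beta is a majority cycle — no Condorcet winner exists.

none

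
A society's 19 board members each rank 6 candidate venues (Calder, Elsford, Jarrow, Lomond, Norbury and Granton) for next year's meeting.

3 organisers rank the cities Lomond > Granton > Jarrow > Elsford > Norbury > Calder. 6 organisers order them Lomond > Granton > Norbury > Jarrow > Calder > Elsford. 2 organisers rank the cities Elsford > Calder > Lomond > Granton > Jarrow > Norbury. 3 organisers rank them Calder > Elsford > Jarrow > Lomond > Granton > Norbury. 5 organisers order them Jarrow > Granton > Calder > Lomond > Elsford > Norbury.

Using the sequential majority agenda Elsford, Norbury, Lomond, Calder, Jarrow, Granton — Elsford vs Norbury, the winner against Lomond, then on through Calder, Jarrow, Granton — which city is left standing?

Round 1: Elsford vs Norbury — 13–6, Elsford advances.
Round 2: Elsford vs Lomond — 5–14, Lomond advances.
Round 3: Lomond vs Calder — 9–10, Calder advances.
Round 4: Calder vs Jarrow — 5–14, Jarrow advances.
Round 5: Jarrow vs Granton — 8–11, Granton advances.
Granton survives the agenda.

Granton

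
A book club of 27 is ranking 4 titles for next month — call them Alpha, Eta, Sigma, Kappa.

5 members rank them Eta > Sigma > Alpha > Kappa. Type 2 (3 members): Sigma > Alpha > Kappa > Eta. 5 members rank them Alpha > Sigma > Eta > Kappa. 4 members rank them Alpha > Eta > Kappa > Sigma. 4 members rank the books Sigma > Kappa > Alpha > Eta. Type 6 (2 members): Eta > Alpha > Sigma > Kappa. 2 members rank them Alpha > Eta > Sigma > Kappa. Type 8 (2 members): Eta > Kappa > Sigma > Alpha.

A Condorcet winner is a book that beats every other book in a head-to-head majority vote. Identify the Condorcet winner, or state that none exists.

none

Head-to-head results (27 members):
Alpha–Eta: Alpha 18–9.
Alpha–Sigma: Sigma 14–13.
Alpha vs Kappa: Alpha wins 21–6.
Eta vs Sigma: Eta, 15–12.
Eta vs Kappa: Eta, 20–7.
Sigma vs Kappa: Sigma, 21–6.
Every book loses at least once (Alpha loses to Sigma; Eta loses to Alpha; Sigma loses to Eta; Kappa loses to Alpha). The majority relation contains the cycle Alpha beats Eta beats Sigma beats Alpha, so there is no Condorcet winner.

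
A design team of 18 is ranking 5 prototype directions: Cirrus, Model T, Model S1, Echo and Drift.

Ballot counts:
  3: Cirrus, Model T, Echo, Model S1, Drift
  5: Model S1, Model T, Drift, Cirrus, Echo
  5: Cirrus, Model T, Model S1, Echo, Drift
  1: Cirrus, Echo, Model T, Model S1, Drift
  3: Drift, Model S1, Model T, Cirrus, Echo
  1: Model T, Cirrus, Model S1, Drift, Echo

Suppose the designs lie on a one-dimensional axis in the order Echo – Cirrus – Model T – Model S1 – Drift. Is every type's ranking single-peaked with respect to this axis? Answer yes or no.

Axis positions: Echo=1, Cirrus=2, Model T=3, Model S1=4, Drift=5.
Type 1 (peak Cirrus at position 2): ranking walks positions 2-3-1-4-5, expanding outward from the peak — single-peaked.
Type 2 (peak Model S1 at position 4): ranking walks positions 4-3-5-2-1, expanding outward from the peak — single-peaked.
Type 3 (peak Cirrus at position 2): ranking walks positions 2-3-4-1-5, expanding outward from the peak — single-peaked.
Type 4 (peak Cirrus at position 2): ranking walks positions 2-1-3-4-5, expanding outward from the peak — single-peaked.
Type 5 (peak Drift at position 5): ranking walks positions 5-4-3-2-1, expanding outward from the peak — single-peaked.
Type 6 (peak Model T at position 3): ranking walks positions 3-2-4-5-1, expanding outward from the peak — single-peaked.
Every ranking is single-peaked on this axis.

yes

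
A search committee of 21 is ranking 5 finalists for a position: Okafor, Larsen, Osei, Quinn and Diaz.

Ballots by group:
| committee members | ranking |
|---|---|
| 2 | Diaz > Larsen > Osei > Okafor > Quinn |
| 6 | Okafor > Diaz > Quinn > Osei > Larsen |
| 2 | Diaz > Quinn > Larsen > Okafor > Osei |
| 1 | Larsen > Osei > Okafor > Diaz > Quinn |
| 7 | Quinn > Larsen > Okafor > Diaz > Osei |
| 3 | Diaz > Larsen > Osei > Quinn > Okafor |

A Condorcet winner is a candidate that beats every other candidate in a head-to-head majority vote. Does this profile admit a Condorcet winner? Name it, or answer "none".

Head-to-head results (21 committee members):
Okafor vs Larsen: Okafor is ranked higher on 6 ballots, Larsen on 15. Larsen wins 15–6.
Okafor vs Osei: Okafor is ranked higher on 6+2+7 = 15 ballots, Osei on 6. Okafor wins 15–6.
Okafor vs Quinn: 9 to 12, Quinn.
Okafor vs Diaz: 6+1+7 = 14 for Okafor, 7 for Diaz — Okafor by 14–7.
Larsen vs Osei: Larsen is ranked higher on 2+2+1+7+3 = 15 ballots, Osei on 6. Larsen wins 15–6.
Larsen vs Quinn: 2+1+3 = 6 for Larsen, 15 for Quinn — Quinn by 15–6.
Larsen vs Diaz: Larsen preferred on 1+7 = 8 ballots; Diaz wins 13–8.
Osei vs Quinn: 2+1+3 = 6 for Osei, 15 for Quinn — Quinn by 15–6.
Osei vs Diaz: 1 to 20, Diaz.
Quinn vs Diaz: Quinn preferred on 7 ballots; Diaz wins 14–7.
No candidate is unbeaten: Okafor loses to Larsen; Larsen loses to Quinn; Osei loses to Okafor; Quinn loses to Diaz; Diaz loses to Okafor. In particular Okafor > Diaz > Larsen > Okafor is a majority cycle — no Condorcet winner exists.

none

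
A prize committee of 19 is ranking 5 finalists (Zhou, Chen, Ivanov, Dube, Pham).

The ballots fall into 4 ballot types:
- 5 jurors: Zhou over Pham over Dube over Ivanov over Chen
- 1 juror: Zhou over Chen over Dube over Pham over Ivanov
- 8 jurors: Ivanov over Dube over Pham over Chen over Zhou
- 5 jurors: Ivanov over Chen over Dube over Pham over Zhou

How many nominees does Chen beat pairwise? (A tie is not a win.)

Chen against each rival (19 jurors):
Chen vs Zhou: 13 to 6, Chen.
Chen–Ivanov: Ivanov 18–1.
Chen vs Dube: 1+5 = 6 for Chen, 13 for Dube — Dube by 13–6.
Chen vs Pham: Chen is ranked higher on 1+5 = 6 ballots, Pham on 13. Pham wins 13–6.
Chen beats Zhou; loses to Ivanov, Dube, Pham — 1 pairwise win.

1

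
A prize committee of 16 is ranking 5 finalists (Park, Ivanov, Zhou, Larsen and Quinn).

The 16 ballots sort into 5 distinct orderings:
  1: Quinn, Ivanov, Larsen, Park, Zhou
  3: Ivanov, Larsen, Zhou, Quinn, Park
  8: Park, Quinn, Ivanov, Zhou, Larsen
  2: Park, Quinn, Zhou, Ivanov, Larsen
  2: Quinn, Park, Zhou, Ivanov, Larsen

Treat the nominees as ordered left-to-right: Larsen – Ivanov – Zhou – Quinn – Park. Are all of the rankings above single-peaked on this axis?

no

Axis positions: Larsen=1, Ivanov=2, Zhou=3, Quinn=4, Park=5.
Bloc 1: ranking walks positions 4-2-1-5-3; Ivanov is ranked above Zhou even though Zhou lies between Ivanov and the peak Quinn on the axis — preferences dip and rise again. Not single-peaked.
Bloc 2 (peak Ivanov at position 2): ranking walks positions 2-1-3-4-5, expanding outward from the peak — single-peaked.
Bloc 3: ranking walks positions 5-4-2-3-1; Ivanov is ranked above Zhou even though Zhou lies between Ivanov and the peak Park on the axis — preferences dip and rise again. Not single-peaked.
Bloc 4 (peak Park at position 5): ranking walks positions 5-4-3-2-1, expanding outward from the peak — single-peaked.
Bloc 5 (peak Quinn at position 4): ranking walks positions 4-5-3-2-1, expanding outward from the peak — single-peaked.
Bloc 1 violates single-peakedness, so the profile is not single-peaked on this axis.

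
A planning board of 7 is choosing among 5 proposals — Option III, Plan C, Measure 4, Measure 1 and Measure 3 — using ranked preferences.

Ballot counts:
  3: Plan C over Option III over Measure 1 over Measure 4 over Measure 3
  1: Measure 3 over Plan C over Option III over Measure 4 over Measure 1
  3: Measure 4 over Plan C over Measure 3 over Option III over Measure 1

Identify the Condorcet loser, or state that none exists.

Head-to-head results (7 council members):
Option III vs Plan C: Option III preferred on 0 ballots; Plan C wins 7–0.
Option III vs Measure 4: Option III wins 4–3.
Option III vs Measure 1: Option III, 7–0.
Option III vs Measure 3: Option III is ranked higher on 3 ballots, Measure 3 on 4. Measure 3 wins 4–3.
Plan C vs Measure 4: Plan C is ranked higher on 3+1 = 4 ballots, Measure 4 on 3. Plan C wins 4–3.
Plan C vs Measure 1: 7 to 0, Plan C.
Plan C vs Measure 3: Plan C, 6–1.
Measure 4 vs Measure 1: Measure 4, 4–3.
Measure 4 vs Measure 3: Measure 4 wins 6–1.
Measure 1 vs Measure 3: 3 to 4, Measure 3.
Only Measure 1 has no wins; Measure 1 is the Condorcet loser.

Measure 1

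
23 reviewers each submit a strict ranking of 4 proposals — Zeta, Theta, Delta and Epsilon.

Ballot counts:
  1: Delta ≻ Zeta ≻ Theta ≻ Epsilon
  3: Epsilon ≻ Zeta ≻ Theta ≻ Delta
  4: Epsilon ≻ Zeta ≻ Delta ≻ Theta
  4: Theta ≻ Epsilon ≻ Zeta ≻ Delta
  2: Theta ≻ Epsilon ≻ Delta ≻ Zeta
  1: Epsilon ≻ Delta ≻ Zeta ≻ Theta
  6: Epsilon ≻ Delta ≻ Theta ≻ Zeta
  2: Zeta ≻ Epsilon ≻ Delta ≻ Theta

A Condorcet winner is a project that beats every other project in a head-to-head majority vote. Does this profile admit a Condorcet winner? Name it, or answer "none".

Epsilon

Check each pair by majority over 23 ballots:
Zeta–Theta: Theta 12–11.
Zeta vs Delta: Zeta, 13–10.
Zeta vs Epsilon: Epsilon, 20–3.
Theta vs Delta: Delta wins 14–9.
Theta vs Epsilon: Epsilon, 16–7.
Delta vs Epsilon: Epsilon, 22–1.
Epsilon defeats every rival head-to-head and is the Condorcet winner.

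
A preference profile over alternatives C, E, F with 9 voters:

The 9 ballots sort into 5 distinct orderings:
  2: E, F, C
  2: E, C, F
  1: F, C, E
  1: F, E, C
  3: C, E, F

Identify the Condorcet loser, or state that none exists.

Head-to-head results (9 voters):
C vs E: 4 to 5, E.
C–F: C 5–4.
E vs F: E, 7–2.
F loses to every other alternative — it is the Condorcet loser.

F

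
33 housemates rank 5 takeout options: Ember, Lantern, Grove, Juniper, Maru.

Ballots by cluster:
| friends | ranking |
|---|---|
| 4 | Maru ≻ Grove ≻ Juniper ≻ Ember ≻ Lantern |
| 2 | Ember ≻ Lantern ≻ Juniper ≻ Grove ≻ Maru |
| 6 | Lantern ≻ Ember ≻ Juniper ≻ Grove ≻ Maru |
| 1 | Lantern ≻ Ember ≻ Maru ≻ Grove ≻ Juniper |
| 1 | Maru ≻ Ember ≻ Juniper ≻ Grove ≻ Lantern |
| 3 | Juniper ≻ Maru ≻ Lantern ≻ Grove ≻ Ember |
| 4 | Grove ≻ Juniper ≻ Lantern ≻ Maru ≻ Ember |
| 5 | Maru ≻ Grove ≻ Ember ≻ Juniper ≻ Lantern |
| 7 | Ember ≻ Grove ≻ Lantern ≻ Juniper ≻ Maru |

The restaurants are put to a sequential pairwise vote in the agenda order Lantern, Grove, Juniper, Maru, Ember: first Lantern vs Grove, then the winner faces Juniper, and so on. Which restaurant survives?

Ember

Round 1: Lantern vs Grove — 12–21, Grove advances.
Round 2: Grove vs Juniper — 21–12, Grove advances.
Round 3: Grove vs Maru — 19–14, Grove advances.
Round 4: Grove vs Ember — 16–17, Ember advances.
The agenda winner is Ember.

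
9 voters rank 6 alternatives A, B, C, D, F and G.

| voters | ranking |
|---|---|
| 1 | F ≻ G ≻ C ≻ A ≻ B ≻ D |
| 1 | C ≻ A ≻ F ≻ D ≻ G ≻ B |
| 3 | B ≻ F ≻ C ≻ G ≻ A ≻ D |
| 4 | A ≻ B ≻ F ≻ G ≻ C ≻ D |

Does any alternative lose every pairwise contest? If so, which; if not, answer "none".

Head-to-head results (9 voters):
A vs B: 6 to 3, A.
A–C: C 5–4.
A vs D: A, 9–0.
A vs F: A preferred on 1+4 = 5 ballots; A wins 5–4.
A vs G: A, 5–4.
B vs C: B, 7–2.
B vs D: B, 8–1.
B–F: B 7–2.
B vs G: B is ranked higher on 3+4 = 7 ballots, G on 2. B wins 7–2.
C vs D: C is ranked higher on 1+1+3+4 = 9 ballots, D on 0. C wins 9–0.
C vs F: F, 8–1.
C vs G: G wins 5–4.
D vs F: D is ranked higher on 0 ballots, F on 9. F wins 9–0.
D vs G: G wins 8–1.
F vs G: 9 to 0, F.
D is beaten in every head-to-head and is the Condorcet loser.

D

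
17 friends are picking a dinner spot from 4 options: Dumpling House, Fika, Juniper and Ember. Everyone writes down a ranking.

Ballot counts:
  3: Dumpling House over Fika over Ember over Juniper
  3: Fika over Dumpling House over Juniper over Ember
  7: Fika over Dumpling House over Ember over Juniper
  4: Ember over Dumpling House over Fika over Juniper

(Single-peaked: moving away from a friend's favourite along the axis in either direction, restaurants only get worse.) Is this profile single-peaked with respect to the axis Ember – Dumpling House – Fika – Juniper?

Axis positions: Ember=1, Dumpling House=2, Fika=3, Juniper=4.
Faction 1 (peak Dumpling House at position 2): ranking walks positions 2-3-1-4, expanding outward from the peak — single-peaked.
Faction 2 (peak Fika at position 3): ranking walks positions 3-2-4-1, expanding outward from the peak — single-peaked.
Faction 3 (peak Fika at position 3): ranking walks positions 3-2-1-4, expanding outward from the peak — single-peaked.
Faction 4 (peak Ember at position 1): ranking walks positions 1-2-3-4, expanding outward from the peak — single-peaked.
Every ranking is single-peaked on this axis.

yes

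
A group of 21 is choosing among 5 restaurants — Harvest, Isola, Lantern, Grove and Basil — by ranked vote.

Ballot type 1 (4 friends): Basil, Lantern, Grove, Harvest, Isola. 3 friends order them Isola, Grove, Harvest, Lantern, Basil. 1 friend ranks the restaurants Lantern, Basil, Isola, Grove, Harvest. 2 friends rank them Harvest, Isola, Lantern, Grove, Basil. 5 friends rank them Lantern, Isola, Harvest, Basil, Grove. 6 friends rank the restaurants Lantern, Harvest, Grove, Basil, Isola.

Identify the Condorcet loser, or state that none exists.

none

Pairwise majorities:
Harvest vs Isola: Harvest, 12–9.
Harvest vs Lantern: Lantern, 16–5.
Harvest vs Grove: Harvest preferred on 2+5+6 = 13 ballots; Harvest wins 13–8.
Harvest vs Basil: Harvest wins 16–5.
Isola vs Lantern: 3+2 = 5 for Isola, 16 for Lantern — Lantern by 16–5.
Isola vs Grove: 3+1+2+5 = 11 for Isola, 10 for Grove — Isola by 11–10.
Isola vs Basil: Basil wins 11–10.
Lantern vs Grove: 18 to 3, Lantern.
Lantern vs Basil: Lantern wins 17–4.
Grove vs Basil: Grove wins 11–10.
Each restaurant has at least one pairwise win (Harvest beats Isola; Isola beats Grove; Lantern beats Harvest; Grove beats Basil; Basil beats Isola) — no Condorcet loser.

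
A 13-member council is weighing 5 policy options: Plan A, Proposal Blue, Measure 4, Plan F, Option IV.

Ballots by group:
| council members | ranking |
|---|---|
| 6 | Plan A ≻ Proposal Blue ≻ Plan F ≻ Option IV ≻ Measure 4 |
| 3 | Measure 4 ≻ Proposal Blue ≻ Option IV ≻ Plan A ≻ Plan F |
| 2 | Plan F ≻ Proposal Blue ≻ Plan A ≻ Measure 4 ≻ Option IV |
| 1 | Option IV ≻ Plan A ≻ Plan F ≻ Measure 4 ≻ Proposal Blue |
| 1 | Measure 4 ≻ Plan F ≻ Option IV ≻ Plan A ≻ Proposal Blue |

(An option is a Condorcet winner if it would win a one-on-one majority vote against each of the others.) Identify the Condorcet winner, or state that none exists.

Plan A

Head-to-head results (13 council members):
Plan A vs Proposal Blue: 8 to 5, Plan A.
Plan A vs Measure 4: Plan A wins 9–4.
Plan A vs Plan F: Plan A, 10–3.
Plan A vs Option IV: Plan A, 8–5.
Proposal Blue vs Measure 4: Proposal Blue is ranked higher on 6+2 = 8 ballots, Measure 4 on 5. Proposal Blue wins 8–5.
Proposal Blue vs Plan F: Proposal Blue preferred on 6+3 = 9 ballots; Proposal Blue wins 9–4.
Proposal Blue vs Option IV: Proposal Blue is ranked higher on 6+3+2 = 11 ballots, Option IV on 2. Proposal Blue wins 11–2.
Measure 4 vs Plan F: Measure 4 is ranked higher on 3+1 = 4 ballots, Plan F on 9. Plan F wins 9–4.
Measure 4 vs Option IV: Measure 4 preferred on 3+2+1 = 6 ballots; Option IV wins 7–6.
Plan F vs Option IV: Plan F is ranked higher on 6+2+1 = 9 ballots, Option IV on 4. Plan F wins 9–4.
Plan A beats each of Proposal Blue, Measure 4, Plan F, Option IV — Plan A is the Condorcet winner.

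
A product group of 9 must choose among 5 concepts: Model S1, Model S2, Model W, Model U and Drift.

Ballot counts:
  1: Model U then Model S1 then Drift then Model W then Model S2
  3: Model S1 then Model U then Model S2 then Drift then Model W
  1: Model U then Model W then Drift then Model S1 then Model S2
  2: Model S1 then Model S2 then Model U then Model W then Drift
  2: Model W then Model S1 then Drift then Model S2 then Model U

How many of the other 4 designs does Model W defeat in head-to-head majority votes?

1

Model W against each rival (9 engineers):
Model W–Model S1: Model S1 6–3.
Model W–Model S2: Model S2 5–4.
Model W vs Model U: Model U wins 7–2.
Model W vs Drift: Model W preferred on 1+2+2 = 5 ballots; Model W wins 5–4.
Model W beats Drift; loses to Model S1, Model S2, Model U — 1 pairwise win.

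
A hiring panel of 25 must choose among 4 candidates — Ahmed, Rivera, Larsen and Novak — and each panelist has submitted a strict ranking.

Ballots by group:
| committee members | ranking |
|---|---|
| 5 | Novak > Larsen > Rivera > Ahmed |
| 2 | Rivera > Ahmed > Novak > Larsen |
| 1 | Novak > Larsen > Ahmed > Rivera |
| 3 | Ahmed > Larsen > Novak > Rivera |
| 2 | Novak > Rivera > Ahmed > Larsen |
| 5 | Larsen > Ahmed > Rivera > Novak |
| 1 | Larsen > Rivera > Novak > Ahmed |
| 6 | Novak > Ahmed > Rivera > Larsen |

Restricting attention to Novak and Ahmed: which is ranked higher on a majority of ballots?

Novak

Ballots ranking Novak above Ahmed: 5 + 1 + 2 + 1 + 6 = 15.
Ballots ranking Ahmed above Novak: 25 − 15 = 10.
Novak wins the head-to-head 15–10.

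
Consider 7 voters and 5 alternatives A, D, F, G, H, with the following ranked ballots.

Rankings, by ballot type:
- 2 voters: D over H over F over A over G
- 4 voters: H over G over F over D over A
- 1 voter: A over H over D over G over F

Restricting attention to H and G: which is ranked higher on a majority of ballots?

Ballots ranking H above G: 2 + 4 + 1 = 7.
Ballots ranking G above H: 7 − 7 = 0.
H wins the head-to-head 7–0.

H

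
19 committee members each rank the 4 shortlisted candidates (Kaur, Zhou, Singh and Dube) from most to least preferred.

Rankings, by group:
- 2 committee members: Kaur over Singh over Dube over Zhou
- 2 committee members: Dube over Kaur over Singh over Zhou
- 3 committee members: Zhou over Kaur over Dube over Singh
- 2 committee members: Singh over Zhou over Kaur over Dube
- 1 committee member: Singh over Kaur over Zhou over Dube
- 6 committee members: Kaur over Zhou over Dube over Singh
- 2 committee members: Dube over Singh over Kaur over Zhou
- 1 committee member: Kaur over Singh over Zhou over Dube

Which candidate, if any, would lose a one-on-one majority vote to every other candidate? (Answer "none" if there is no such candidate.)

Pairwise majorities:
Kaur vs Zhou: Kaur wins 14–5.
Kaur vs Singh: Kaur is ranked higher on 2+2+3+6+1 = 14 ballots, Singh on 5. Kaur wins 14–5.
Kaur vs Dube: 2+3+2+1+6+1 = 15 for Kaur, 4 for Dube — Kaur by 15–4.
Zhou vs Singh: Singh wins 10–9.
Zhou vs Dube: Zhou is ranked higher on 3+2+1+6+1 = 13 ballots, Dube on 6. Zhou wins 13–6.
Singh vs Dube: Dube, 13–6.
Every candidate wins at least one matchup (Kaur beats Zhou; Zhou beats Dube; Singh beats Zhou; Dube beats Singh), so there is no Condorcet loser.

none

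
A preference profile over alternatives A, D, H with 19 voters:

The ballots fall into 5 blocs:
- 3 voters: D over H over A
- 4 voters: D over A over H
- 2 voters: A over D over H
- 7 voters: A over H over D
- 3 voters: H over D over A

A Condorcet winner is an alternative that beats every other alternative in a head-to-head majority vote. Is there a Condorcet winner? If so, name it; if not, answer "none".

Head-to-head results (19 voters):
A vs D: 9 to 10, D.
A–H: A 13–6.
D vs H: H wins 10–9.
Each alternative drops at least one matchup (A loses to D; D loses to H; H loses to A); the cycle A beats H beats D beats A rules out a Condorcet winner.

none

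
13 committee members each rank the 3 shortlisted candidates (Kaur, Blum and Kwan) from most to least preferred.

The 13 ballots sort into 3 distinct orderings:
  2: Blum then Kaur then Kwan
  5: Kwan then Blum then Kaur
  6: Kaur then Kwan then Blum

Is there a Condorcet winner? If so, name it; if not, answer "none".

Check each pair by majority over 13 ballots:
Kaur vs Blum: 6 for Kaur, 7 for Blum — Blum by 7–6.
Kaur–Kwan: Kaur 8–5.
Blum vs Kwan: Kwan wins 11–2.
No candidate is unbeaten: Kaur loses to Blum; Blum loses to Kwan; Kwan loses to Kaur. In particular Kaur beats Kwan beats Blum beats Kaur is a majority cycle — no Condorcet winner exists.

none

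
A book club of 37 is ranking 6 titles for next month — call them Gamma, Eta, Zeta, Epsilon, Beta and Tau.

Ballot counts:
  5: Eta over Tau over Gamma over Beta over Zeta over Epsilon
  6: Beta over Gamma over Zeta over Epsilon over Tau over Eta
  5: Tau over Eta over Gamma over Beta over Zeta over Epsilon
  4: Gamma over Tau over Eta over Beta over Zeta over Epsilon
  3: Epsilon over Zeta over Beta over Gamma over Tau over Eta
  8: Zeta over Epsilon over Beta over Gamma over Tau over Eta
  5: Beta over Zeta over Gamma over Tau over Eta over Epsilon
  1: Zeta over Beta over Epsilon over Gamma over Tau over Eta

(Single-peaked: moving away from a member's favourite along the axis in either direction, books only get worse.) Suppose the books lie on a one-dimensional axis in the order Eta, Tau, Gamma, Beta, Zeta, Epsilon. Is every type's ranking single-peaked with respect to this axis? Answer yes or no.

yes

Axis positions: Eta=1, Tau=2, Gamma=3, Beta=4, Zeta=5, Epsilon=6.
Type 1 (peak Eta at position 1): ranking walks positions 1-2-3-4-5-6, expanding outward from the peak — single-peaked.
Type 2 (peak Beta at position 4): ranking walks positions 4-3-5-6-2-1, expanding outward from the peak — single-peaked.
Type 3 (peak Tau at position 2): ranking walks positions 2-1-3-4-5-6, expanding outward from the peak — single-peaked.
Type 4 (peak Gamma at position 3): ranking walks positions 3-2-1-4-5-6, expanding outward from the peak — single-peaked.
Type 5 (peak Epsilon at position 6): ranking walks positions 6-5-4-3-2-1, expanding outward from the peak — single-peaked.
Type 6 (peak Zeta at position 5): ranking walks positions 5-6-4-3-2-1, expanding outward from the peak — single-peaked.
Type 7 (peak Beta at position 4): ranking walks positions 4-5-3-2-1-6, expanding outward from the peak — single-peaked.
Type 8 (peak Zeta at position 5): ranking walks positions 5-4-6-3-2-1, expanding outward from the peak — single-peaked.
Every ranking is single-peaked on this axis.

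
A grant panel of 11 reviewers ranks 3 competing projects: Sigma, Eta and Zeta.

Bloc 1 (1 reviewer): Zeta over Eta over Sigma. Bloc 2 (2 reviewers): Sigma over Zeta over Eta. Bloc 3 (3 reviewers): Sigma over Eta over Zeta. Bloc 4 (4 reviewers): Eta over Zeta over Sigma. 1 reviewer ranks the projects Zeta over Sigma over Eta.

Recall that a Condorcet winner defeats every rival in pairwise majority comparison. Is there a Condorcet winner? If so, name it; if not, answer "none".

none

Head-to-head results (11 reviewers):
Sigma vs Eta: Sigma wins 6–5.
Sigma vs Zeta: Zeta, 6–5.
Eta vs Zeta: Eta wins 7–4.
Every project loses at least once (Sigma loses to Zeta; Eta loses to Sigma; Zeta loses to Eta). The majority relation contains the cycle Sigma → Eta → Zeta → Sigma, so there is no Condorcet winner.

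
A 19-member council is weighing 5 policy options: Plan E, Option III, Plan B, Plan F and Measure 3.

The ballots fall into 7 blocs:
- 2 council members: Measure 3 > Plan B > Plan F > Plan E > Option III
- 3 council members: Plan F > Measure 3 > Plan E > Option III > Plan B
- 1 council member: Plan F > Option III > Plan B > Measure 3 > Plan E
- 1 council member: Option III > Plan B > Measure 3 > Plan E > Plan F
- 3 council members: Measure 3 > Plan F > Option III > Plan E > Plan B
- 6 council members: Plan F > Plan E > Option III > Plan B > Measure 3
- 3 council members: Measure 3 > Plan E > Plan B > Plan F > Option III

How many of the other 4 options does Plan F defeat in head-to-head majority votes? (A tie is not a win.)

4

Plan F against each rival (19 council members):
Plan F vs Plan E: 2+3+1+3+6 = 15 for Plan F, 4 for Plan E — Plan F by 15–4.
Plan F vs Option III: Plan F wins 18–1.
Plan F vs Plan B: Plan F preferred on 3+1+3+6 = 13 ballots; Plan F wins 13–6.
Plan F vs Measure 3: Plan F preferred on 3+1+6 = 10 ballots; Plan F wins 10–9.
Plan F beats Plan E, Option III, Plan B, Measure 3 — 4 pairwise wins.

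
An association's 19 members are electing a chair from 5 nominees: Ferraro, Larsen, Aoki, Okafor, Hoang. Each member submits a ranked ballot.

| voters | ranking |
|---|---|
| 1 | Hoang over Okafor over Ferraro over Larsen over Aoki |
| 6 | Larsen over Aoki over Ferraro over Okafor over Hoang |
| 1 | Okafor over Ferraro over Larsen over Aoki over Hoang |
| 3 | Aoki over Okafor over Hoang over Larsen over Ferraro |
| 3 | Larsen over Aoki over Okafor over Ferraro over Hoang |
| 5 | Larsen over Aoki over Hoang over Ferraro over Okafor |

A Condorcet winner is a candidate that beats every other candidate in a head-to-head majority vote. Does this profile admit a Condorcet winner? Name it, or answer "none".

Larsen

Pairwise majorities:
Ferraro vs Larsen: Ferraro preferred on 1+1 = 2 ballots; Larsen wins 17–2.
Ferraro vs Aoki: Ferraro is ranked higher on 1+1 = 2 ballots, Aoki on 17. Aoki wins 17–2.
Ferraro vs Okafor: 11 to 8, Ferraro.
Ferraro vs Hoang: Ferraro is ranked higher on 6+1+3 = 10 ballots, Hoang on 9. Ferraro wins 10–9.
Larsen vs Aoki: Larsen is ranked higher on 1+6+1+3+5 = 16 ballots, Aoki on 3. Larsen wins 16–3.
Larsen vs Okafor: 14 to 5, Larsen.
Larsen vs Hoang: 6+1+3+5 = 15 for Larsen, 4 for Hoang — Larsen by 15–4.
Aoki vs Okafor: Aoki preferred on 6+3+3+5 = 17 ballots; Aoki wins 17–2.
Aoki vs Hoang: Aoki preferred on 6+1+3+3+5 = 18 ballots; Aoki wins 18–1.
Okafor vs Hoang: 6+1+3+3 = 13 for Okafor, 6 for Hoang — Okafor by 13–6.
Larsen wins every pairwise contest, so Larsen is the Condorcet winner.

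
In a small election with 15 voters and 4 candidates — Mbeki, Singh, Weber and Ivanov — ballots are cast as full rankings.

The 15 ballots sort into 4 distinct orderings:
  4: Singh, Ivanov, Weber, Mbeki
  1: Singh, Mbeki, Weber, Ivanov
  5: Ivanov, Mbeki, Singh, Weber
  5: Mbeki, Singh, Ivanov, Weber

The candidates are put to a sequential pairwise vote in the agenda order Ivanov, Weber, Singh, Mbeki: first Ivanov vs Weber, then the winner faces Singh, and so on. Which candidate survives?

Mbeki

Round 1: Ivanov vs Weber — 14–1, Ivanov advances.
Round 2: Ivanov vs Singh — 5–10, Singh advances.
Round 3: Singh vs Mbeki — 5–10, Mbeki advances.
Mbeki survives the agenda.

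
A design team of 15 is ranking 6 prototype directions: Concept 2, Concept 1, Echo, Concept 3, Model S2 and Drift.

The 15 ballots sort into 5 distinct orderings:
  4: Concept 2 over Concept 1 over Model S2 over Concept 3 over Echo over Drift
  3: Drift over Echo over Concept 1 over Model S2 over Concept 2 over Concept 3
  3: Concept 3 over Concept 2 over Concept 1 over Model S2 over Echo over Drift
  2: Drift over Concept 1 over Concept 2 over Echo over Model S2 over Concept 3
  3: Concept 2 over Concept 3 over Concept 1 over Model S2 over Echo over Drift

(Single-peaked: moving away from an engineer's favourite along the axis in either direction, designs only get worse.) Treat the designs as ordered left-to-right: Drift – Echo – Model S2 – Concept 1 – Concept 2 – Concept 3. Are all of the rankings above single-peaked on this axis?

no

Axis positions: Drift=1, Echo=2, Model S2=3, Concept 1=4, Concept 2=5, Concept 3=6.
Bloc 1 (peak Concept 2 at position 5): ranking walks positions 5-4-3-6-2-1, expanding outward from the peak — single-peaked.
Bloc 2: ranking walks positions 1-2-4-3-5-6; Concept 1 is ranked above Model S2 even though Model S2 lies between Concept 1 and the peak Drift on the axis — preferences dip and rise again. Not single-peaked.
Bloc 3 (peak Concept 3 at position 6): ranking walks positions 6-5-4-3-2-1, expanding outward from the peak — single-peaked.
Bloc 4: ranking walks positions 1-4-5-2-3-6; Concept 1 is ranked above Echo even though Echo lies between Concept 1 and the peak Drift on the axis — preferences dip and rise again. Not single-peaked.
Bloc 5 (peak Concept 2 at position 5): ranking walks positions 5-6-4-3-2-1, expanding outward from the peak — single-peaked.
Bloc 2 violates single-peakedness, so the profile is not single-peaked on this axis.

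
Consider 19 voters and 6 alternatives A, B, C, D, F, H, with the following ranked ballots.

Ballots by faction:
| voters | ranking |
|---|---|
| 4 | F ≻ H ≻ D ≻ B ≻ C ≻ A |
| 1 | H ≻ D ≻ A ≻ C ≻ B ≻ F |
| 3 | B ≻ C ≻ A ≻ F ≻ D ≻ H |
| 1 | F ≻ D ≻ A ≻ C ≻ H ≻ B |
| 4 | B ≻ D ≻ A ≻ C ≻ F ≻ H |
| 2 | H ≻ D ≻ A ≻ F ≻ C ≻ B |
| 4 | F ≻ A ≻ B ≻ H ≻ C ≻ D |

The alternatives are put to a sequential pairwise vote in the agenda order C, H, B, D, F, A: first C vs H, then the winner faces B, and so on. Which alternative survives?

A

Round 1: C vs H — 8–11, H advances.
Round 2: H vs B — 8–11, B advances.
Round 3: B vs D — 11–8, B advances.
Round 4: B vs F — 8–11, F advances.
Round 5: F vs A — 9–10, A advances.
The agenda winner is A.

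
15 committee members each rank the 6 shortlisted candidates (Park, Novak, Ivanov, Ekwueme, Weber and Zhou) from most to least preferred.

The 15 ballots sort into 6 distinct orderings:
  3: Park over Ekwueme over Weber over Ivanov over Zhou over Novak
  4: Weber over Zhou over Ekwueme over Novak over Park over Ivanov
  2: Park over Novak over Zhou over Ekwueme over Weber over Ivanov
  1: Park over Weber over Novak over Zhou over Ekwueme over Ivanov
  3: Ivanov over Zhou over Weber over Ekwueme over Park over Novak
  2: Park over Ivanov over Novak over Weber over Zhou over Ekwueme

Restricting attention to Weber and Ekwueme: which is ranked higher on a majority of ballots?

Weber

Ballots ranking Weber above Ekwueme: 4 + 1 + 3 + 2 = 10.
Ballots ranking Ekwueme above Weber: 15 − 10 = 5.
Weber wins the head-to-head 10–5.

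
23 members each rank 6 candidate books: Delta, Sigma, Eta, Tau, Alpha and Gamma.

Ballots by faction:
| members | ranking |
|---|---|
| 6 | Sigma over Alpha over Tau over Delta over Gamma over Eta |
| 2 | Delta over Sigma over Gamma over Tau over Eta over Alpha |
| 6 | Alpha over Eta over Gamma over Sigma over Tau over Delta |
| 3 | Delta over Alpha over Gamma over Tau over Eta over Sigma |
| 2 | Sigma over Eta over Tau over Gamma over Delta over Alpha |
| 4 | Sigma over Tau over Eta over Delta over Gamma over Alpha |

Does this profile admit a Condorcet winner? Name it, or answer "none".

Sigma

Head-to-head results (23 members):
Delta vs Sigma: Delta is ranked higher on 2+3 = 5 ballots, Sigma on 18. Sigma wins 18–5.
Delta vs Eta: Delta is ranked higher on 6+2+3 = 11 ballots, Eta on 12. Eta wins 12–11.
Delta vs Tau: Delta is ranked higher on 2+3 = 5 ballots, Tau on 18. Tau wins 18–5.
Delta vs Alpha: 2+3+2+4 = 11 for Delta, 12 for Alpha — Alpha by 12–11.
Delta vs Gamma: Delta is ranked higher on 6+2+3+4 = 15 ballots, Gamma on 8. Delta wins 15–8.
Sigma vs Eta: 6+2+2+4 = 14 for Sigma, 9 for Eta — Sigma by 14–9.
Sigma vs Tau: Sigma preferred on 6+2+6+2+4 = 20 ballots; Sigma wins 20–3.
Sigma vs Alpha: Sigma preferred on 6+2+2+4 = 14 ballots; Sigma wins 14–9.
Sigma vs Gamma: 6+2+2+4 = 14 for Sigma, 9 for Gamma — Sigma by 14–9.
Eta vs Tau: 8 to 15, Tau.
Eta vs Alpha: Eta preferred on 2+2+4 = 8 ballots; Alpha wins 15–8.
Eta vs Gamma: 6+2+4 = 12 for Eta, 11 for Gamma — Eta by 12–11.
Tau vs Alpha: 2+2+4 = 8 for Tau, 15 for Alpha — Alpha by 15–8.
Tau vs Gamma: Tau is ranked higher on 6+2+4 = 12 ballots, Gamma on 11. Tau wins 12–11.
Alpha vs Gamma: 15 to 8, Alpha.
Sigma beats each of Delta, Eta, Tau, Alpha, Gamma — Sigma is the Condorcet winner.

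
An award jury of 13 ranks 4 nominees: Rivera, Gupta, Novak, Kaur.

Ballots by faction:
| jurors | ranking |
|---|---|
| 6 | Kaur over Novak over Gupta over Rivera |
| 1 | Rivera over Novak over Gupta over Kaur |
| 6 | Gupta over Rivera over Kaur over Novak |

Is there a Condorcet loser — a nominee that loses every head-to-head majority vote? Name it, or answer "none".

none

Pairwise majorities:
Rivera–Gupta: Gupta 12–1.
Rivera vs Novak: 1+6 = 7 for Rivera, 6 for Novak — Rivera by 7–6.
Rivera vs Kaur: Rivera wins 7–6.
Gupta vs Novak: Novak, 7–6.
Gupta–Kaur: Gupta 7–6.
Novak vs Kaur: Kaur wins 12–1.
Each nominee has at least one pairwise win (Rivera beats Novak; Gupta beats Rivera; Novak beats Gupta; Kaur beats Novak) — no Condorcet loser.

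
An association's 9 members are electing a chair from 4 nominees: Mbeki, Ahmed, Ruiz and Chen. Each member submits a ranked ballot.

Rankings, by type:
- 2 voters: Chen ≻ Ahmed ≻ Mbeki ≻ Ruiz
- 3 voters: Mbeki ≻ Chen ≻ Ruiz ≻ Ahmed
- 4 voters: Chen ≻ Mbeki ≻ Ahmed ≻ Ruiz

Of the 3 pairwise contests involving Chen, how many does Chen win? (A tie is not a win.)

Chen against each rival (9 voters):
Chen vs Mbeki: Chen is ranked higher on 2+4 = 6 ballots, Mbeki on 3. Chen wins 6–3.
Chen vs Ahmed: Chen, 9–0.
Chen vs Ruiz: Chen wins 9–0.
Chen beats Mbeki, Ahmed, Ruiz — 3 pairwise wins.

3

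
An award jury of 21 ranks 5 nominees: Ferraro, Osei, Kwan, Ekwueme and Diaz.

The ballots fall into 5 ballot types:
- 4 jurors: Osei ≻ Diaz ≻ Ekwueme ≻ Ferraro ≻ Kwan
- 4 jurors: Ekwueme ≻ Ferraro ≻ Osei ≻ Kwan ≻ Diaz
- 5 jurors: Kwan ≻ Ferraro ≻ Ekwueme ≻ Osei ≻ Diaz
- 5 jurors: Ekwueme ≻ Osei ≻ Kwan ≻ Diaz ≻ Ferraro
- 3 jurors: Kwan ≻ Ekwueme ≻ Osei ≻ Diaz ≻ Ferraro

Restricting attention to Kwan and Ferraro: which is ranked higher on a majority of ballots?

Ballots ranking Kwan above Ferraro: 5 + 5 + 3 = 13.
Ballots ranking Ferraro above Kwan: 21 − 13 = 8.
Kwan wins the head-to-head 13–8.

Kwan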